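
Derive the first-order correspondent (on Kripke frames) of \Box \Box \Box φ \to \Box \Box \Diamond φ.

\forall x \forall z (x R^2 z \to \exists w (x R^3 w \wedge zRw))

This is a Sahlqvist (Geach-type) schema ◇^0□^3φ → □^2◇^1φ.
First-order correspondent: \forall x \forall z (x R^2 z \to \exists w (x R^3 w \wedge zRw)).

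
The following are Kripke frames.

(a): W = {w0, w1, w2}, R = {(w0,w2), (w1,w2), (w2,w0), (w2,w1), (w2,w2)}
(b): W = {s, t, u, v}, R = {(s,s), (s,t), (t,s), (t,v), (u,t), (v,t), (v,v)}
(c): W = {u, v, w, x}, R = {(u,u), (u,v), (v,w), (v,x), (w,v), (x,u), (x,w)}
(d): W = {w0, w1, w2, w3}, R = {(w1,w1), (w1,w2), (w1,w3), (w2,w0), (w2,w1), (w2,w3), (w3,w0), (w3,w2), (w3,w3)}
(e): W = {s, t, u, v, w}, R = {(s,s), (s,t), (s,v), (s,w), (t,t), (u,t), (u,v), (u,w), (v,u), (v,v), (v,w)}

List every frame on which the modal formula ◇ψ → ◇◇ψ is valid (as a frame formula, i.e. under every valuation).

Frame correspondent (Sahlqvist): ∀x ∀y (xRy → ∃w (y = w ∧ xR²w)) — i.e. a generalized confluence (Geach) condition.
(a): holds.
(b): fails — uRt but no w with t=w and uR²w.
(c): fails — vRx but no t with x=t and vR²t.
(d): holds.
(e): holds.
Valid on: (a), (d), (e).

(a), (d), (e)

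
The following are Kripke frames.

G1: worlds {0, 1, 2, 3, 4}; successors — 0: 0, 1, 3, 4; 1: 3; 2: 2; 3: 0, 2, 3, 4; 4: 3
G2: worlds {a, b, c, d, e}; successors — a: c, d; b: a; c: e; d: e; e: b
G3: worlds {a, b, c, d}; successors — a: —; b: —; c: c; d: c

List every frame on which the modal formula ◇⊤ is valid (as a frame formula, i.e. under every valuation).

G1, G2

The schema corresponds to seriality: ∀x ∃y Rxy.
G1: satisfies the condition.
G2: satisfies the condition.
G3: fails — world a has no successor.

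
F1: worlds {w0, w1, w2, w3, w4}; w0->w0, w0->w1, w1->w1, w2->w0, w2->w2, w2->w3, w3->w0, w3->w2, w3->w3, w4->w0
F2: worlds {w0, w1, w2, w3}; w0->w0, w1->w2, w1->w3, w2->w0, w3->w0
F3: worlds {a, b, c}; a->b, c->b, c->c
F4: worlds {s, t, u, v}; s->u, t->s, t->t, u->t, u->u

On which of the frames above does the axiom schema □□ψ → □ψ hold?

F1, F4

Frame correspondent (Sahlqvist): ∀x ∀y (Rxy → ∃z (Rxz ∧ Rzy)) — i.e. density.
F1: ✓.
F2: fails — Rw1w2 but no z with Rw1z and Rzw2.
F3: fails — Rab but no z with Raz and Rzb.
F4: ✓.
Valid on: F1, F4.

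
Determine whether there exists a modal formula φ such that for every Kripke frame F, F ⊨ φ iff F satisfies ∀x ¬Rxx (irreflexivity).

Modal frame validity is preserved under surjective bounded morphisms.
The 4-cycle (worlds w0,w1,w2,w3 with w0→w1→w2→w3→w0) is irreflexive, and the map sending every world to a single reflexive point • is a surjective bounded morphism (forth: every edge maps to (•,•); back: every world has a successor). So any modal formula valid on the 4-cycle is also valid on the reflexive point, which is not irreflexive.
Hence irreflexivity is not modally definable.

No — not modally definable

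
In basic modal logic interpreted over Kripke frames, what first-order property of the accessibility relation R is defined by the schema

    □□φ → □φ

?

Density

Suppose □□φ→□φ is valid. Take Rxy and set V(φ)={w : xR²w}. Then □□φ at x, so □φ at x, so φ at y, i.e. ∃z(Rxz∧Rzy).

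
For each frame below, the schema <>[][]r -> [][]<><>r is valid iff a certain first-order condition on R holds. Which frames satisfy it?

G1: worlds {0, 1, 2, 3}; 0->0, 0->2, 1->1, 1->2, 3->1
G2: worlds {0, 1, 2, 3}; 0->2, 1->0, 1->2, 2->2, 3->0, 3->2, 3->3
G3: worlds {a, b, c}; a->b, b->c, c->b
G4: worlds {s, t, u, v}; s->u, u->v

G2

The schema corresponds to a generalized confluence (Geach) condition: forall x forall y forall z ((xRy & x R^2 z) -> exists w (y R^2 w & z R^2 w)).
G1: fails — 0R0, 0R²2 but no w with 0R²w and 2R²w.
G2: holds.
G3: fails — aRb, aR²c but no w with bR²w and cR²w.
G4: fails — sRu, sR²v but no w with uR²w and vR²w.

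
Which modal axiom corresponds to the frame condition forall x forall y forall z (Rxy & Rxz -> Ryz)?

◇ψ → □◇ψ

The condition is the Euclidean property. The 5 schema ◇ψ → □◇ψ defines it.
Suppose ◇ψ→□◇ψ is valid. Take Rxy, Rxz and set V(ψ)={y}. Then ◇ψ at x, so □◇ψ at x, so ◇ψ at z, so some w with Rzw has ψ; w=y, i.e. Rzy. By symmetry of the argument, Ryz.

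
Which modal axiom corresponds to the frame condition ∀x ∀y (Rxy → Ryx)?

p → □◇p

The condition is symmetry. The B schema p → □◇p defines it.
Suppose p→□◇p is valid. Take Rxy and set V(p)={x}. Then p at x, so □◇p at x, so ◇p at y, so some z with Ryz has p; z=x, i.e. Ryx.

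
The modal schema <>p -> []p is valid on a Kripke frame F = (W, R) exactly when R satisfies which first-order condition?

Suppose ◇p→□p is valid. Take Rxy, Rxz and set V(p)={y}. Then ◇p at x, so □p at x, so p at z, i.e. z=y.

partial functionality: forall x forall y forall z (Rxy & Rxz -> y = z)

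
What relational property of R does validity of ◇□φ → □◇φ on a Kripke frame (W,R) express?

convergence: ∀x ∀y ∀z (Rxy ∧ Rxz → ∃w (Ryw ∧ Rzw))

Suppose ◇□φ→□◇φ is valid. Take Rxy, Rxz and set V(φ)={w : Ryw}. Then □φ at y so ◇□φ at x, so □◇φ at x, so ◇φ at z, giving w with Rzw and Ryw.
Conversely, any frame satisfying ∀x ∀y ∀z (Rxy ∧ Rxz → ∃w (Ryw ∧ Rzw)) validates the schema.
Frame condition: ∀x ∀y ∀z (Rxy ∧ Rxz → ∃w (Ryw ∧ Rzw)).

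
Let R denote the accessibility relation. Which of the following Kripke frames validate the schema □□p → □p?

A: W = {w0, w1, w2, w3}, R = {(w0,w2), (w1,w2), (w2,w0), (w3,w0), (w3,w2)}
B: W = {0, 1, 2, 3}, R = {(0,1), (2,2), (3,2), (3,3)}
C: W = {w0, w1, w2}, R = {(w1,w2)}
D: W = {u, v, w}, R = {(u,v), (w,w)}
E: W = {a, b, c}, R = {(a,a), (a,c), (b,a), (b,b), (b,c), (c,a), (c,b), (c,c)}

Frame correspondent (Sahlqvist): ∀x ∀y (Rxy → ∃z (Rxz ∧ Rzy)) — i.e. density.
A: fails — Rw1w2 but no z with Rw1z and Rzw2.
B: fails — R01 but no z with R0z and Rz1.
C: fails — Rw1w2 but no z with Rw1z and Rzw2.
D: fails — Ruv but no z with Ruz and Rzv.
E: condition met.

E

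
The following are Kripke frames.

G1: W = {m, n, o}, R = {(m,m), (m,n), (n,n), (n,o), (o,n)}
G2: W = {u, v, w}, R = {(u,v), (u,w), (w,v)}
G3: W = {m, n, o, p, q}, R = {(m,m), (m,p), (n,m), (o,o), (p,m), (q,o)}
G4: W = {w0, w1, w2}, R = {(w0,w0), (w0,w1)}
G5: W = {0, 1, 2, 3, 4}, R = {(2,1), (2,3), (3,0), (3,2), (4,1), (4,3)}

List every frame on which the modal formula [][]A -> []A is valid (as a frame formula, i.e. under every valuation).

G1, G3, G4

Frame correspondent (Sahlqvist): forall x forall y (Rxy -> exists z (Rxz & Rzy)) — i.e. density.
G1: holds.
G2: fails — Ruw but no z with Ruz and Rzw.
G3: holds.
G4: holds.
G5: fails — R32 but no z with R3z and Rz2.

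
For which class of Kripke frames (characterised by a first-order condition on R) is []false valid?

Emptiness of R

□⊥ is valid iff no world has any successor (otherwise □⊥ fails at any world with one).
Conversely, on a frame with emptiness of R the schema holds at every world under every valuation.
So the correspondent is emptiness of R.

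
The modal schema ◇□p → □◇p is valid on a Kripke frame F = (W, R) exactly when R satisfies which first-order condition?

This is the .2 axiom.
Its frame correspondent is convergence — ∀x ∀y ∀z (Rxy ∧ Rxz → ∃w (Ryw ∧ Rzw)).

convergence: ∀x ∀y ∀z (Rxy ∧ Rxz → ∃w (Ryw ∧ Rzw))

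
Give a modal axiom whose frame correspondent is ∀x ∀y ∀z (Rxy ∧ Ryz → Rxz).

This is transitivity; the standard corresponding axiom is 4: □r → □□r.

□r → □□r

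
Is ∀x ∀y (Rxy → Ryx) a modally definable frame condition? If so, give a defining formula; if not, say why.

Yes — defined by q → □◇q

The condition is symmetry. A defining modal formula is q → □◇q.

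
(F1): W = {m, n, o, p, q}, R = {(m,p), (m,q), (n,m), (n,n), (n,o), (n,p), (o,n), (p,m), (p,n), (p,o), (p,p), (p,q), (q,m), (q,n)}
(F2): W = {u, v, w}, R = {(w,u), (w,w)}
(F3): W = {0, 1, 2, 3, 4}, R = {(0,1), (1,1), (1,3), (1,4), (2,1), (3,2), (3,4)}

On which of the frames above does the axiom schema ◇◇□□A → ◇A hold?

Frame correspondent (Sahlqvist): ∀x ∀y (xR²y → ∃w (yR²w ∧ xRw)) — i.e. a generalized confluence (Geach) condition.
(F1): satisfies the condition.
(F2): fails — wR²u but no t with uR²t and wRt.
(F3): fails — 0R²4 but no w with 4R²w and 0Rw.

(F1)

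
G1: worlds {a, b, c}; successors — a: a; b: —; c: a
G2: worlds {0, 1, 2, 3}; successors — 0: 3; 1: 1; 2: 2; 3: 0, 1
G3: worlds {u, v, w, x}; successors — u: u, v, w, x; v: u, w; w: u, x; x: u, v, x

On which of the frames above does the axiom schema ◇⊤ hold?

The schema corresponds to seriality: ∀x ∃y Rxy.
G1: fails — world b has no successor.
G2: holds.
G3: holds.

G2, G3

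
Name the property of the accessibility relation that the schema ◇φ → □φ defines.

Partial functionality

Suppose ◇φ→□φ is valid. Take Rxy, Rxz and set V(φ)={y}. Then ◇φ at x, so □φ at x, so φ at z, i.e. z=y.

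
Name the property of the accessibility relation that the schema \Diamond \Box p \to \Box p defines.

the Euclidean property: \forall x \forall y \forall z (Rxy \wedge Rxz \to Ryz)

Equivalently (dual form): ◇p → □◇p.
Suppose ◇p→□◇p is valid. Take Rxy, Rxz and set V(p)={y}. Then ◇p at x, so □◇p at x, so ◇p at z, so some w with Rzw has p; w=y, i.e. Rzy. By symmetry of the argument, Ryz.
Conversely, any frame satisfying \forall x \forall y \forall z (Rxy \wedge Rxz \to Ryz) validates the schema.
Frame condition: \forall x \forall y \forall z (Rxy \wedge Rxz \to Ryz).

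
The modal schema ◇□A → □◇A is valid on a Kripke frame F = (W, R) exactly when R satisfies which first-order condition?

Suppose ◇□A→□◇A is valid. Take Rxy, Rxz and set V(A)={w : Ryw}. Then □A at y so ◇□A at x, so □◇A at x, so ◇A at z, giving w with Rzw and Ryw.

convergence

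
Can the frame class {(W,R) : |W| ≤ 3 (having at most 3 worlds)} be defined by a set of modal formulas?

No — not modally definable

Modal frame validity is preserved under disjoint unions.
Any modal formula valid on each of 4 disjoint one-world frames is valid on their disjoint union (validity is preserved under disjoint unions). Each one-world frame has |W|=1≤3, but the union has |W|=4.
So no modal formula (or set of formulas) defines exactly the |W|≤3 frames.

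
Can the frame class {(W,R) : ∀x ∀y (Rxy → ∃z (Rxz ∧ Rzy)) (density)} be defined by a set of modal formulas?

Yes: it is density, defined by the C4 schema □□p → □p.

Yes, by □□p → □p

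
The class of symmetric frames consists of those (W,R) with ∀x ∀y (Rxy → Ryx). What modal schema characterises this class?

ψ → □◇ψ

A defining formula is ψ → □◇ψ (the B axiom).
Suppose ψ→□◇ψ is valid. Take Rxy and set V(ψ)={x}. Then ψ at x, so □◇ψ at x, so ◇ψ at y, so some z with Ryz has ψ; z=x, i.e. Ryx.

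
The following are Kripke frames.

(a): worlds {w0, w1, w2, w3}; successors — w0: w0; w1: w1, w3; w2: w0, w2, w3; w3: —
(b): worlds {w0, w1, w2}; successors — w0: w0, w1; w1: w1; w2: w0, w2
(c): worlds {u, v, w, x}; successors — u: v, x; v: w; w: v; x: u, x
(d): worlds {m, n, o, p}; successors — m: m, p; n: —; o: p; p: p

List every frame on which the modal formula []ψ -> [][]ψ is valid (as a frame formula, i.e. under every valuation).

The schema corresponds to transitivity: forall x forall y forall z (Rxy & Ryz -> Rxz).
(a): ✓.
(b): fails — Rw2w0 and Rw0w1 but not Rw2w1.
(c): fails — Ruv and Rvw but not Ruw.
(d): ✓.
Valid on: (a), (d).

(a), (d)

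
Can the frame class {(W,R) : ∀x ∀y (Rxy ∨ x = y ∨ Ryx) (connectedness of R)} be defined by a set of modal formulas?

Not definable by any modal formula

If a class were modally definable it would be closed under disjoint unions (Goldblatt–Thomason).
Take 3 disjoint single-world reflexive frames: each is trivially connected, but their disjoint union has 3 worlds with no edge between distinct components, so it is not connected.
So no modal formula (or set of formulas) defines exactly the connected frames.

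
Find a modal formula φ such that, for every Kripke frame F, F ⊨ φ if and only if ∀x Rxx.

A defining formula is □p → p (the T axiom).

□p → p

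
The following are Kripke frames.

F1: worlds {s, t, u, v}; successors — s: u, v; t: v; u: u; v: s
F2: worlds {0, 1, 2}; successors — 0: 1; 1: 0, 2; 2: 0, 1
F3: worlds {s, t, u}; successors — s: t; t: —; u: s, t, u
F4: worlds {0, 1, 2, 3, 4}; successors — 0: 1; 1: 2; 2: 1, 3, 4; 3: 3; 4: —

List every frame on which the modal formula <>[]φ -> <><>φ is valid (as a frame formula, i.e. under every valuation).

F1, F2

Frame correspondent (Sahlqvist): forall x forall y (xRy -> exists w (yRw & x R^2 w)) — i.e. a generalized confluence (Geach) condition.
F1: satisfies the condition.
F2: satisfies the condition.
F3: fails — sRt but no w with tRw and sR²w.
F4: fails — 2R4 but no w with 4Rw and 2R²w.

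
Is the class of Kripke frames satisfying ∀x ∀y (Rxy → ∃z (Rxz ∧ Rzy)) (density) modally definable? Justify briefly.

Definable; □□q → □q defines it

The condition is density. A defining modal formula is □□q → □q.
Suppose □□q→□q is valid. Take Rxy and set V(q)={w : xR²w}. Then □□q at x, so □q at x, so q at y, i.e. ∃z(Rxz∧Rzy).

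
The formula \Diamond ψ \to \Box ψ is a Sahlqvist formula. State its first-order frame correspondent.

partial functionality

This schema is the CD axiom.
Its frame correspondent is partial functionality — \forall x \forall y \forall z (Rxy \wedge Rxz \to y = z).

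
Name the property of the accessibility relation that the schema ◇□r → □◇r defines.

Convergence

This schema is the .2 axiom.
Its frame correspondent is convergence — ∀x ∀y ∀z (Rxy ∧ Rxz → ∃w (Ryw ∧ Rzw)).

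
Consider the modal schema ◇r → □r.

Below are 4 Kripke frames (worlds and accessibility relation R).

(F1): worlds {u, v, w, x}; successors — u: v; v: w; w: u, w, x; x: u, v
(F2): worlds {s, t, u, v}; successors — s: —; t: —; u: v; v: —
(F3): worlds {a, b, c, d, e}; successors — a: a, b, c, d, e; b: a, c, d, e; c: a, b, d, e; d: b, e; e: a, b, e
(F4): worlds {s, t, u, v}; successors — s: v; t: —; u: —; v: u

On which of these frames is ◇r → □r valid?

The schema corresponds to partial functionality: ∀x ∀y ∀z (Rxy ∧ Rxz → y = z).
(F1): fails — w sees both u and w.
(F2): condition met.
(F3): fails — a sees both a and b.
(F4): condition met.
Valid on: (F2), (F4).

(F2), (F4)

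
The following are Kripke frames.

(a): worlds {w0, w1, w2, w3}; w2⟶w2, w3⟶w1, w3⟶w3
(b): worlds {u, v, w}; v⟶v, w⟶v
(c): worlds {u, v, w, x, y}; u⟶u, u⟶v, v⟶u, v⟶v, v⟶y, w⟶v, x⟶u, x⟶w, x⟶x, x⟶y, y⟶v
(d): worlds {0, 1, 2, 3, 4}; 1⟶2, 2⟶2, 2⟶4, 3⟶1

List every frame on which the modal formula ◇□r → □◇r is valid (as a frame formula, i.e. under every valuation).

(b)

This is the axiom for convergence; its first-order frame correspondent is ∀x ∀y ∀z (Rxy ∧ Rxz → ∃w (Ryw ∧ Rzw)).
(a): fails — Rw3w1 and Rw3w1 but w1 and w1 have no common successor.
(b): satisfies the condition.
(c): fails — Rxw and Rxx but w and x have no common successor.
(d): fails — R22 and R24 but 2 and 4 have no common successor.
Valid on: (b).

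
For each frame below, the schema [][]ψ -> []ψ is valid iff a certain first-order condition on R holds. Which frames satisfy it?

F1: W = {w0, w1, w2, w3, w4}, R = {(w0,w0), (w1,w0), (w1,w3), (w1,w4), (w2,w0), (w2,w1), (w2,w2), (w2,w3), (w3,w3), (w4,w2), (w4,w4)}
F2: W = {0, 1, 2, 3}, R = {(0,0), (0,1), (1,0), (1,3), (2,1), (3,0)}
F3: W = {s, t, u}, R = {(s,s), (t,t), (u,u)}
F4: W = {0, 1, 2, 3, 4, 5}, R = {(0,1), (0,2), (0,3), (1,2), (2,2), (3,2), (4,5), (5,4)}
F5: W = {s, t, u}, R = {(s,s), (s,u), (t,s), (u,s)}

F1, F3, F5

This is the axiom for density; its first-order frame correspondent is forall x forall y (Rxy -> exists z (Rxz & Rzy)).
F1: satisfies the condition.
F2: fails — R21 but no z with R2z and Rz1.
F3: satisfies the condition.
F4: fails — R01 but no z with R0z and Rz1.
F5: satisfies the condition.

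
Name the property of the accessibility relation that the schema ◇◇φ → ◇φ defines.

transitivity

This is a form of the 4 axiom.
It corresponds to transitivity: ∀x ∀y ∀z (Rxy ∧ Ryz → Rxz).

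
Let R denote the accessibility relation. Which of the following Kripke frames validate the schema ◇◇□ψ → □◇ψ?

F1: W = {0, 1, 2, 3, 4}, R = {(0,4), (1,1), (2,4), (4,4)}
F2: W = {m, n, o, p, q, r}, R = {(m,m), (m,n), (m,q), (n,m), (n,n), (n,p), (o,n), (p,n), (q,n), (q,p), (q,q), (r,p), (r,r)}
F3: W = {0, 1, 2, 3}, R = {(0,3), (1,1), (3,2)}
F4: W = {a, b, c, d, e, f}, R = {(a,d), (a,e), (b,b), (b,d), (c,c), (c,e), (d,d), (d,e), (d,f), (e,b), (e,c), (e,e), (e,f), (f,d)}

F1

The schema corresponds to a generalized confluence (Geach) condition: ∀x ∀y ∀z ((xR²y ∧ xRz) → ∃w (yRw ∧ zRw)).
F1: holds.
F2: fails — rR²p, rRr but no w with pRw and rRw.
F3: fails — 0R²2, 0R3 but no w with 2Rw and 3Rw.
F4: fails — aR²f, aRe but no w with fRw and eRw.
Valid on: F1.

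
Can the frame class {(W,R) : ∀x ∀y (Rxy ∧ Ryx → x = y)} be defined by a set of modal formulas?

Not modally definable

If a class were modally definable it would be closed under surjective bounded morphisms (Goldblatt–Thomason).
The 6-cycle (worlds w0,w1,w2,w3,w4,w5 with w0→w1→w2→w3→w4→w5→w0) is antisymmetric. Sending even-indexed worlds to s and odd-indexed worlds to t is a surjective bounded morphism onto the two-world frame with s↔t, which is not antisymmetric.
So no modal formula (or set of formulas) defines exactly the antisymmetric frames.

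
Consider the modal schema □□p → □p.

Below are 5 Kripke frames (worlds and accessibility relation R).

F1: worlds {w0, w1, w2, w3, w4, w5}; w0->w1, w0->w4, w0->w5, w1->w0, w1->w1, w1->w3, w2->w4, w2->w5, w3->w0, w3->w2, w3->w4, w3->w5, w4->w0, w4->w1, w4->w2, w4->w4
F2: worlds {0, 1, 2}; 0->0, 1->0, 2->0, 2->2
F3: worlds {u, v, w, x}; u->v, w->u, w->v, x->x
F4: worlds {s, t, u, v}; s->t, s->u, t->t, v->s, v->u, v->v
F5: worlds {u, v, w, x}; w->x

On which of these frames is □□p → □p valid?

F2

The schema corresponds to density: ∀x ∀y (Rxy → ∃z (Rxz ∧ Rzy)).
F1: fails — Rw0w5 but no z with Rw0z and Rzw5.
F2: satisfies the condition.
F3: fails — Ruv but no z with Ruz and Rzv.
F4: fails — Rsu but no z with Rsz and Rzu.
F5: fails — Rwx but no z with Rwz and Rzx.
Valid on: F2.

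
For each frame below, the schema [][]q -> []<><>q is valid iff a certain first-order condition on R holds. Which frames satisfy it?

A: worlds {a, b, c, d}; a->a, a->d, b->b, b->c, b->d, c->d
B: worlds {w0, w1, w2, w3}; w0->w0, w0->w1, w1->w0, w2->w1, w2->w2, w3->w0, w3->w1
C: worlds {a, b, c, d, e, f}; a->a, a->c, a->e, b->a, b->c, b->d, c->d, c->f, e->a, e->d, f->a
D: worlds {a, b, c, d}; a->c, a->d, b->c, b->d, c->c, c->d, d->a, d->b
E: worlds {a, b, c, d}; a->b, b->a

B, D

This is the axiom for a generalized confluence (Geach) condition; its first-order frame correspondent is forall x forall z (xRz -> exists w (x R^2 w & z R^2 w)).
A: fails — aRd but no w with aR²w and dR²w.
B: ✓.
C: fails — bRd but no w with bR²w and dR²w.
D: ✓.
E: fails — aRb but no w with aR²w and bR²w.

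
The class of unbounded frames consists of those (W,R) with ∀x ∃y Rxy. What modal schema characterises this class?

This is seriality; the standard corresponding axiom is D: □p → ◇p.
Suppose □p→◇p is valid. At any x set V(p)=W. Then □p at x, so ◇p at x, so x has a successor.

□p → ◇p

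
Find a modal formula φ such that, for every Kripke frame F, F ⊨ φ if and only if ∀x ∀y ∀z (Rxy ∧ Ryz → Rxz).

□r → □□r

A defining formula is □r → □□r (the 4 axiom).
Suppose □r→□□r is valid. Take Rxy, Ryz and set V(r)={w : Rxw}. Then □r at x, so □□r at x, so □r at y, so r at z, i.e. Rxz.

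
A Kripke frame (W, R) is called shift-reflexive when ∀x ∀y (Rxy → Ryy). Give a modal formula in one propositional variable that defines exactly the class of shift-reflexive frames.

□(□ψ → ψ)

A defining formula is □(□ψ → ψ) (the T□ axiom).
Suppose □(□ψ→ψ) is valid. Take Rxy and set V(ψ)={w : Ryw}. Then at y, □ψ holds; since □(□ψ→ψ) at x, □ψ→ψ at y, so ψ at y, i.e. Ryy.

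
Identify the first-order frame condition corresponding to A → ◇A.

Equivalently (dual form): □A → A.
Suppose □A→A is valid. At any x set V(A)={w : Rxw}. Then □A holds at x, so A holds at x, i.e. Rxx.

Reflexivity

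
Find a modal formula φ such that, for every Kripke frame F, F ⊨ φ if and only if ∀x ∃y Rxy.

The condition is seriality. The D schema □q → ◇q defines it.
Suppose □q→◇q is valid. At any x set V(q)=W. Then □q at x, so ◇q at x, so x has a successor.

□q → ◇q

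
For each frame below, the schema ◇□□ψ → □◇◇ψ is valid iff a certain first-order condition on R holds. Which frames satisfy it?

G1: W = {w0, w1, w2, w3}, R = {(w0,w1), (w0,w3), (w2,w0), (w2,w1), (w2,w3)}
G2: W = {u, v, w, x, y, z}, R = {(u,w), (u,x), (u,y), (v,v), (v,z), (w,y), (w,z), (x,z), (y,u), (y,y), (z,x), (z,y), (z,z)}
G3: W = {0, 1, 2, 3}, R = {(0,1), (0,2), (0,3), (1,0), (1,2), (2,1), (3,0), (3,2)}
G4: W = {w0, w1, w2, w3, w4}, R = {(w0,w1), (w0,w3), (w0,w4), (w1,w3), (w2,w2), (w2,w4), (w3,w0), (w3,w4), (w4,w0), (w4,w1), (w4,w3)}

Frame correspondent (Sahlqvist): ∀x ∀y ∀z ((xRy ∧ xRz) → ∃w (yR²w ∧ zR²w)) — i.e. a generalized confluence (Geach) condition.
G1: fails — w0Rw1, w0Rw1 but no w with w1R²w and w1R²w.
G2: ✓.
G3: ✓.
G4: ✓.

G2, G3, G4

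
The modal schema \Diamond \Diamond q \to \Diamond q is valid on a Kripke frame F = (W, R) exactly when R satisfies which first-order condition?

transitivity

This is a form of the 4 axiom.
It corresponds to transitivity: \forall x \forall y \forall z (Rxy \wedge Ryz \to Rxz).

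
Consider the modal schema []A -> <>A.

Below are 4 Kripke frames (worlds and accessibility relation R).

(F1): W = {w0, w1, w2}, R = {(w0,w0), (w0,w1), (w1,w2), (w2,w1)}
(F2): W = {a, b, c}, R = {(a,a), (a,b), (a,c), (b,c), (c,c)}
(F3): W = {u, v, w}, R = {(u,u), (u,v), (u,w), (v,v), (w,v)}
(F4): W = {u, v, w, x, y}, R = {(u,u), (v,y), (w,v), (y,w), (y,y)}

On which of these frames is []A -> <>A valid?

(F1), (F2), (F3)

This is the axiom for seriality; its first-order frame correspondent is forall x exists y Rxy.
(F1): satisfies the condition.
(F2): satisfies the condition.
(F3): satisfies the condition.
(F4): fails — world x has no successor.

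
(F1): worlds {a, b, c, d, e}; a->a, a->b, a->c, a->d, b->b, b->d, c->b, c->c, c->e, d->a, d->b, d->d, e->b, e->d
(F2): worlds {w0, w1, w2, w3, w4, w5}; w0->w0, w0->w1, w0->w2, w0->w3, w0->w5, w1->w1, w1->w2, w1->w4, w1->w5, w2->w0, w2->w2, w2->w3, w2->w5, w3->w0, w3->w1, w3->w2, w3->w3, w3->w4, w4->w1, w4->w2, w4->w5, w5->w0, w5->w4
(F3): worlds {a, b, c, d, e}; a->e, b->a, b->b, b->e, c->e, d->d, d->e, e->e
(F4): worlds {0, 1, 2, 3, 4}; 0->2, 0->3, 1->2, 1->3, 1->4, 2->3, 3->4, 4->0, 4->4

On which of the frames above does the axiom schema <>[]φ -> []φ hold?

none

This is the axiom for the Euclidean property; its first-order frame correspondent is forall x forall y forall z (Rxy & Rxz -> Ryz).
(F1): fails — Rab and Raa but not Rba.
(F2): fails — Rw0w1 and Rw0w3 but not Rw1w3.
(F3): fails — Rba and Rbb but not Rab.
(F4): fails — R02 and R02 but not R22.
Valid on no frame.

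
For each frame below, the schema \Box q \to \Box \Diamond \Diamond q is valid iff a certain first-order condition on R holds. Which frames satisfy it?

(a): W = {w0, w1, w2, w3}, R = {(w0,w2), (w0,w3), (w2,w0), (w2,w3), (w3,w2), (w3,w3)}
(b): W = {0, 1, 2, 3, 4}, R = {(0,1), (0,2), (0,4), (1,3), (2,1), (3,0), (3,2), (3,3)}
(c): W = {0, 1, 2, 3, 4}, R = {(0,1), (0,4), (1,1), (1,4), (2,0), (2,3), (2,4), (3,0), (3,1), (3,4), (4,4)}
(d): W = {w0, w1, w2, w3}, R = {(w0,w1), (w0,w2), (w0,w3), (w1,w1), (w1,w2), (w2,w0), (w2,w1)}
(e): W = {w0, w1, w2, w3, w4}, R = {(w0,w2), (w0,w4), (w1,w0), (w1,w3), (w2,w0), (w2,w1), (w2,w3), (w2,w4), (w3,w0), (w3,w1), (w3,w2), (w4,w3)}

(a), (c), (e)

This is the axiom for a generalized confluence (Geach) condition; its first-order frame correspondent is \forall x \forall z (xRz \to \exists w (xRw \wedge z R^2 w)).
(a): holds.
(b): fails — 0R2 but no w with 0Rw and 2R²w.
(c): holds.
(d): fails — w0Rw3 but no w with w0Rw and w3R²w.
(e): holds.
Valid on: (a), (c), (e).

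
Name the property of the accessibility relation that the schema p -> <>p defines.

This schema is equivalent to the T axiom □p → p.
Its frame correspondent is reflexivity — forall x Rxx.

reflexivity: forall x Rxx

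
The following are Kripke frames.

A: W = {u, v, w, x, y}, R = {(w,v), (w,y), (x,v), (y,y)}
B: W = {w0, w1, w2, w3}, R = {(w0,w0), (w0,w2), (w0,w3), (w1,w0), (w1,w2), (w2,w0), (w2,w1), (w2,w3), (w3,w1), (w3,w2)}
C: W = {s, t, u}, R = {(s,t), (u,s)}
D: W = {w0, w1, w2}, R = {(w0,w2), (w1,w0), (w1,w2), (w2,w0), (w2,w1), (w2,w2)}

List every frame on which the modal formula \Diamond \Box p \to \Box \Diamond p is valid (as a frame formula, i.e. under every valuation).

The schema corresponds to convergence: \forall x \forall y \forall z (Rxy \wedge Rxz \to \exists w (Ryw \wedge Rzw)).
A: fails — Rwy and Rwv but y and v have no common successor.
B: satisfies the condition.
C: fails — Rst and Rst but t and t have no common successor.
D: satisfies the condition.

B, D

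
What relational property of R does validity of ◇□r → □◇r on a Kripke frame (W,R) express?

Suppose ◇□r→□◇r is valid. Take Rxy, Rxz and set V(r)={w : Ryw}. Then □r at y so ◇□r at x, so □◇r at x, so ◇r at z, giving w with Rzw and Ryw.
The converse is a direct semantic check.
So the correspondent is convergence.

convergence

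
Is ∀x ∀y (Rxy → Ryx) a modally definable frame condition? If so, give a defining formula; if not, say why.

Yes: it is symmetry, defined by the B schema q → □◇q.
Suppose q→□◇q is valid. Take Rxy and set V(q)={x}. Then q at x, so □◇q at x, so ◇q at y, so some z with Ryz has q; z=x, i.e. Ryx.

Yes — defined by q → □◇q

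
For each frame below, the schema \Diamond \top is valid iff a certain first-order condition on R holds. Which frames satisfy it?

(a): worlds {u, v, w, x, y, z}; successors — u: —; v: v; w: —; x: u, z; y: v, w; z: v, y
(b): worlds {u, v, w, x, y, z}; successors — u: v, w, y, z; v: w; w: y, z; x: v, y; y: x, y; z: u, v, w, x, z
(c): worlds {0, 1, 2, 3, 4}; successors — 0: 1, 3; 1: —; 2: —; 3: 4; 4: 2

Frame correspondent (Sahlqvist): \forall x \exists y Rxy — i.e. seriality.
(a): fails — world u has no successor.
(b): satisfies the condition.
(c): fails — world 1 has no successor.
Valid on: (b).

(b)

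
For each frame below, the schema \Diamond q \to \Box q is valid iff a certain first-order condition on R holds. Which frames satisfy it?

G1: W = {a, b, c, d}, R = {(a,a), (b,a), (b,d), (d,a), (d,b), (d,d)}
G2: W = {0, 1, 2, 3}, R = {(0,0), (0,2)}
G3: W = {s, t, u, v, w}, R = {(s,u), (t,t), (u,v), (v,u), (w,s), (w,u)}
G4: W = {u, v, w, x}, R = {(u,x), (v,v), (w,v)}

This is the axiom for partial functionality; its first-order frame correspondent is \forall x \forall y \forall z (Rxy \wedge Rxz \to y = z).
G1: fails — b sees both a and d.
G2: fails — 0 sees both 0 and 2.
G3: fails — w sees both s and u.
G4: satisfies the condition.

G4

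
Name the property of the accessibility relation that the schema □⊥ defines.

emptiness of R

This schema is the Ver axiom.
It corresponds to emptiness of R: ∀x ∀y ¬Rxy.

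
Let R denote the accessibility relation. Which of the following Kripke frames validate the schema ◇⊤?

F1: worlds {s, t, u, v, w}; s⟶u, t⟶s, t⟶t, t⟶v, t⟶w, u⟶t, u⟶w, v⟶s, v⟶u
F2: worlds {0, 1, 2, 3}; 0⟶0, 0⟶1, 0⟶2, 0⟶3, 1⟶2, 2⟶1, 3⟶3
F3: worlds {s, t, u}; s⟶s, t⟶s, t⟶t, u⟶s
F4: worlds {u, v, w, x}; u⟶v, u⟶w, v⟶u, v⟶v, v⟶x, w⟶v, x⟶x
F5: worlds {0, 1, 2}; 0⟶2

The schema corresponds to seriality: ∀x ∃y Rxy.
F1: fails — world w has no successor.
F2: holds.
F3: holds.
F4: holds.
F5: fails — world 1 has no successor.

F2, F3, F4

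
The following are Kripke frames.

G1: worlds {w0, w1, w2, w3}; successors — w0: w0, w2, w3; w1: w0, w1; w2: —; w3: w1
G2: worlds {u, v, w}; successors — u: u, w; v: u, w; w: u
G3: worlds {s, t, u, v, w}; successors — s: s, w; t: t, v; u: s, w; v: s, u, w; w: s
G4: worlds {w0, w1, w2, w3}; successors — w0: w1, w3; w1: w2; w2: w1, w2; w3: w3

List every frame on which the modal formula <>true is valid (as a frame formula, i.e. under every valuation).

Frame correspondent (Sahlqvist): forall x exists y Rxy — i.e. seriality.
G1: fails — world w2 has no successor.
G2: ✓.
G3: ✓.
G4: ✓.

G2, G3, G4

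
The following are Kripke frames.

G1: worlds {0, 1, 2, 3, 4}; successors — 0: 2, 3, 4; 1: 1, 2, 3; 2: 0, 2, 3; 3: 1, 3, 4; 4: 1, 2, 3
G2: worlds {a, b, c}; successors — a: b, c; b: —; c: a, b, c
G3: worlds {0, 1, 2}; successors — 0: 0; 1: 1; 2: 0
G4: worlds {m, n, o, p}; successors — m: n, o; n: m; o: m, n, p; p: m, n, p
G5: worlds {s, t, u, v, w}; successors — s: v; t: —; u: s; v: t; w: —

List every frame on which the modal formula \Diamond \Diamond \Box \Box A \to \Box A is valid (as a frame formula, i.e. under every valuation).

This is the axiom for a generalized confluence (Geach) condition; its first-order frame correspondent is \forall x \forall y \forall z ((x R^2 y \wedge xRz) \to \exists w (y R^2 w \wedge z = w)).
G1: fails — 2R²3, 2R0 but no w with 3R²w and 0=w.
G2: fails — aR²b, aRb but no w with bR²w and b=w.
G3: condition met.
G4: fails — mR²m, mRo but no w with mR²w and o=w.
G5: fails — sR²t, sRv but no w* with tR²w* and v=w*.

G3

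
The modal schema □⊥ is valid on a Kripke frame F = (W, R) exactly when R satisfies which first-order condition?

□⊥ is valid iff no world has any successor (otherwise □⊥ fails at any world with one).
The converse is a direct semantic check.
So the correspondent is emptiness of R.

Emptiness of R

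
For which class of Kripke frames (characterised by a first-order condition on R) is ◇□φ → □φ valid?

This schema is equivalent to the 5 axiom ◇φ → □◇φ.
It corresponds to the Euclidean property: ∀x ∀y ∀z (Rxy ∧ Rxz → Ryz).

the Euclidean property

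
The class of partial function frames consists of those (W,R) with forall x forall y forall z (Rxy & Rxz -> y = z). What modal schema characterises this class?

This is partial functionality; the standard corresponding axiom is CD: ◇r → □r.
Suppose ◇r→□r is valid. Take Rxy, Rxz and set V(r)={y}. Then ◇r at x, so □r at x, so r at z, i.e. z=y.

◇r → □r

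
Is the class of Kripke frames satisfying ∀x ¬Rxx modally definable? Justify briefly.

If a class were modally definable it would be closed under surjective bounded morphisms (Goldblatt–Thomason).
The 5-cycle (worlds w0,w1,w2,w3,w4 with w0→w1→w2→w3→w4→w0) is irreflexive, and the map sending every world to a single reflexive point • is a surjective bounded morphism (forth: every edge maps to (•,•); back: every world has a successor). So any modal formula valid on the 5-cycle is also valid on the reflexive point, which is not irreflexive.
So no modal formula (or set of formulas) defines exactly the irreflexive frames.

No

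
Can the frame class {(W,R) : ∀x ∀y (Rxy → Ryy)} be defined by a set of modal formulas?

Yes, by □(□p → p)

This is a Sahlqvist condition; the T□ axiom □(□p → p) defines it.
Suppose □(□p→p) is valid. Take Rxy and set V(p)={w : Ryw}. Then at y, □p holds; since □(□p→p) at x, □p→p at y, so p at y, i.e. Ryy.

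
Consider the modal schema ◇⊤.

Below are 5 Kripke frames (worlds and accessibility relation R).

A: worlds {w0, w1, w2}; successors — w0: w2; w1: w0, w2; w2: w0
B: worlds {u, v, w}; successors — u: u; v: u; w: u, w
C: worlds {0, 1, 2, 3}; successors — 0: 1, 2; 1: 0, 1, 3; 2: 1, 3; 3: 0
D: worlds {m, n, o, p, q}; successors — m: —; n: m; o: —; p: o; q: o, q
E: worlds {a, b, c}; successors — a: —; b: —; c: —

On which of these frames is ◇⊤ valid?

A, B, C

The schema corresponds to seriality: ∀x ∃y Rxy.
A: ✓.
B: ✓.
C: ✓.
D: fails — world m has no successor.
E: fails — world a has no successor.
Valid on: A, B, C.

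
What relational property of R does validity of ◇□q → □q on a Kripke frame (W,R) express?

the Euclidean property: ∀x ∀y ∀z (Rxy ∧ Rxz → Ryz)

This is a form of the 5 axiom.
Its frame correspondent is the Euclidean property — ∀x ∀y ∀z (Rxy ∧ Rxz → Ryz).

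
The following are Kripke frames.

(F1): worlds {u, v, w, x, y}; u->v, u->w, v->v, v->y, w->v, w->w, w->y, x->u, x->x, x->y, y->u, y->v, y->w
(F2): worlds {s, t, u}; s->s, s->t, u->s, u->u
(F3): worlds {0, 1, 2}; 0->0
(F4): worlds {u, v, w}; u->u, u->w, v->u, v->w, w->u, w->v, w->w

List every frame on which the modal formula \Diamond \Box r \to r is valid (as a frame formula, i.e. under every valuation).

(F3)

This is the axiom for symmetry; its first-order frame correspondent is \forall x \forall y (Rxy \to Ryx).
(F1): fails — Ruv but not Rvu.
(F2): fails — Rus but not Rsu.
(F3): holds.
(F4): fails — Rvu but not Ruv.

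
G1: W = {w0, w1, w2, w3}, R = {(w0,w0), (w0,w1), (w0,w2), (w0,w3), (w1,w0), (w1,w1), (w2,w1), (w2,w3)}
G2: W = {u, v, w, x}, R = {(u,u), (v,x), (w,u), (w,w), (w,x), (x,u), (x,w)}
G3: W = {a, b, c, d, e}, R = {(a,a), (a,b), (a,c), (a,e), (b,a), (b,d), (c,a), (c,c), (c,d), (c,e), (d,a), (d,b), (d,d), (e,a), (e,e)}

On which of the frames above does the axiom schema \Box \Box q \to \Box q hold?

G3

This is the axiom for density; its first-order frame correspondent is \forall x \forall y (Rxy \to \exists z (Rxz \wedge Rzy)).
G1: fails — Rw2w3 but no z with Rw2z and Rzw3.
G2: fails — Rvx but no z with Rvz and Rzx.
G3: holds.
Valid on: G3.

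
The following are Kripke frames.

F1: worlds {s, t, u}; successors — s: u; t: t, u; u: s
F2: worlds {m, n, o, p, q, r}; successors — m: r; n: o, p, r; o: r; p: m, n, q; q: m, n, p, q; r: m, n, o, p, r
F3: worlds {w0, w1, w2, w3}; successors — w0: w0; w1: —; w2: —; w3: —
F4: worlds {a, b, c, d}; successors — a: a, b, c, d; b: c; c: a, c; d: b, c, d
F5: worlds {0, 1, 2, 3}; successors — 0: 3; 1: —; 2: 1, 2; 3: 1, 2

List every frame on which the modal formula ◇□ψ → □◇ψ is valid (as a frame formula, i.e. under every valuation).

F3, F4

This is the axiom for convergence; its first-order frame correspondent is ∀x ∀y ∀z (Rxy ∧ Rxz → ∃w (Ryw ∧ Rzw)).
F1: fails — Rtu and Rtt but u and t have no common successor.
F2: fails — Rno and Rnp but o and p have no common successor.
F3: holds.
F4: holds.
F5: fails — R22 and R21 but 2 and 1 have no common successor.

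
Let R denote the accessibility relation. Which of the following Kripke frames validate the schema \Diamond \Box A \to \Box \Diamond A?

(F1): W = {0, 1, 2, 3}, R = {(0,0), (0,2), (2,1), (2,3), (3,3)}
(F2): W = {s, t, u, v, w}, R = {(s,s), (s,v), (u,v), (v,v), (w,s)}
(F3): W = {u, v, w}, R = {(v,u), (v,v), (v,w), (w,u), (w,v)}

The schema corresponds to convergence: \forall x \forall y \forall z (Rxy \wedge Rxz \to \exists w (Ryw \wedge Rzw)).
(F1): fails — R00 and R02 but 0 and 2 have no common successor.
(F2): satisfies the condition.
(F3): fails — Rvv and Rvu but v and u have no common successor.
Valid on: (F2).

(F2)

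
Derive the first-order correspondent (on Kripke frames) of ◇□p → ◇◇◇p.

This is a Sahlqvist (Geach-type) schema ◇^1□^1p → □^0◇^3p.
Minimal-valuation argument: fix x; take any y with xR^1y and any z with xR^0z. Set V(p) to the set of worlds R-reachable from y in exactly 1 step. Then □^1p holds at y, so the antecedent holds at x; validity forces ◇^3p at z, giving a w with zR^3w and yR^1w.
First-order correspondent: ∀x ∀y (xRy → ∃w (yRw ∧ xR³w)).

∀x ∀y (xRy → ∃w (yRw ∧ xR³w))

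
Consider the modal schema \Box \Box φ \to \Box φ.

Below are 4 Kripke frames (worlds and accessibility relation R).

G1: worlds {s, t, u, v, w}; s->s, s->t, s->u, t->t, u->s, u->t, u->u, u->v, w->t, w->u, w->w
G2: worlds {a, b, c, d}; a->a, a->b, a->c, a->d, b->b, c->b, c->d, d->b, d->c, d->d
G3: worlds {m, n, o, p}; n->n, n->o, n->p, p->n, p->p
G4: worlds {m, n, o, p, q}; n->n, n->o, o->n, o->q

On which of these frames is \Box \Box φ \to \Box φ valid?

This is the axiom for density; its first-order frame correspondent is \forall x \forall y (Rxy \to \exists z (Rxz \wedge Rzy)).
G1: ✓.
G2: ✓.
G3: ✓.
G4: fails — Roq but no z with Roz and Rzq.

G1, G2, G3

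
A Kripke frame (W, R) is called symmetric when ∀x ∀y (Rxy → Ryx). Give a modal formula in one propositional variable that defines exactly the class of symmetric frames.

ψ → □◇ψ

A defining formula is ψ → □◇ψ (the B axiom).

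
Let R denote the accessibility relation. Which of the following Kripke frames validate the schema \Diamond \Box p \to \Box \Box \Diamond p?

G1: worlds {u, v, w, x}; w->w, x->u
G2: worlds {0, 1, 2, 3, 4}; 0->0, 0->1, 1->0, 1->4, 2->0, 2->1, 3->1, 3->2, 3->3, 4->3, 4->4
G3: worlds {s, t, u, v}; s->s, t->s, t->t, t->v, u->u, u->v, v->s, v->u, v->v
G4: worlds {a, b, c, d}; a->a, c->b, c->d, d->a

G1

Frame correspondent (Sahlqvist): \forall x \forall y \forall z ((xRy \wedge x R^2 z) \to \exists w (yRw \wedge zRw)) — i.e. a generalized confluence (Geach) condition.
G1: condition met.
G2: fails — 0R0, 0R²4 but no w with 0Rw and 4Rw.
G3: fails — tRs, tR²u but no w with sRw and uRw.
G4: fails — cRb, cR²a but no w with bRw and aRw.
Valid on: G1.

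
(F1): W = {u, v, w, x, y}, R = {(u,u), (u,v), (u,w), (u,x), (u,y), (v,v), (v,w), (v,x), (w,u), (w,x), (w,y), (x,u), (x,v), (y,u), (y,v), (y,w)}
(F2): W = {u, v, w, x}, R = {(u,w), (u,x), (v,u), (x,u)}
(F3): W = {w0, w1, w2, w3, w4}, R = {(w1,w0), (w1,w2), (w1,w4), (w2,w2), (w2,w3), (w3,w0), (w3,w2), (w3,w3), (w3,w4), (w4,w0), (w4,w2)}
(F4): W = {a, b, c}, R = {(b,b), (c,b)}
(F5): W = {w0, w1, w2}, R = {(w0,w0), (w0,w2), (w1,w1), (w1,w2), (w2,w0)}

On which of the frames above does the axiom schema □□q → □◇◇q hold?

(F1), (F4), (F5)

This is the axiom for a generalized confluence (Geach) condition; its first-order frame correspondent is ∀x ∀z (xRz → ∃w (xR²w ∧ zR²w)).
(F1): condition met.
(F2): fails — uRw but no t with uR²t and wR²t.
(F3): fails — w1Rw0 but no w with w1R²w and w0R²w.
(F4): condition met.
(F5): condition met.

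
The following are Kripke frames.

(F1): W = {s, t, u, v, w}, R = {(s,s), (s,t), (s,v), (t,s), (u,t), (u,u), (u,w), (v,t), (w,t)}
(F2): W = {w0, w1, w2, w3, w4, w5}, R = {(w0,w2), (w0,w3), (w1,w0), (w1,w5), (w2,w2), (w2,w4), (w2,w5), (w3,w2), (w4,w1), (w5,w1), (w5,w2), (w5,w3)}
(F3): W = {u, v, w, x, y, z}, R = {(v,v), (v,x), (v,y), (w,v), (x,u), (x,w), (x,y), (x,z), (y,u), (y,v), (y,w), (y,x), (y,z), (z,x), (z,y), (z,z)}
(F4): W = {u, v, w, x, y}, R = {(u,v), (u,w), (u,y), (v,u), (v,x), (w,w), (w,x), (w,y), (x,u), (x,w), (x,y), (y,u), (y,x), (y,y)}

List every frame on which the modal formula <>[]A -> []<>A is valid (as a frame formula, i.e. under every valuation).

(F4)

The schema corresponds to convergence: forall x forall y forall z (Rxy & Rxz -> exists w (Ryw & Rzw)).
(F1): fails — Rsv and Rst but v and t have no common successor.
(F2): fails — Rw2w4 and Rw2w2 but w4 and w2 have no common successor.
(F3): fails — Rxw and Rxu but w and u have no common successor.
(F4): condition met.
Valid on: (F4).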